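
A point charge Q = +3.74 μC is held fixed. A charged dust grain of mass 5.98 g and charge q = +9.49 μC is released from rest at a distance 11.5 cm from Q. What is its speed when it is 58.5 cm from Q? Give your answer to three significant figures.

27.3 m/s

Only the electrostatic force acts, so mechanical energy is conserved: ½mv² = U₁ − U₂ = kQq(1/r₁ − 1/r₂).
U₁ − U₂ = (8.99×10⁹ N·m²/C²)(3.74×10⁻⁶ C)(9.49×10⁻⁶ C)(1/0.115 − 1/0.585) = 2.23 J.
v = √(2·2.23/5.98×10⁻³) = 27.3 m/s.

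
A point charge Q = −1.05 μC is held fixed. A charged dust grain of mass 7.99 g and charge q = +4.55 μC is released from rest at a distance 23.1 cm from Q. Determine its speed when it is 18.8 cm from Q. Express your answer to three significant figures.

Only the electrostatic force acts, so mechanical energy is conserved: ½mv² = U₁ − U₂ = kQq(1/r₁ − 1/r₂).
U₁ − U₂ = (8.99×10⁹ N·m²/C²)(-1.05×10⁻⁶ C)(4.55×10⁻⁶ C)(1/0.231 − 1/0.188) = 0.0425 J.
v = √(2·0.0425/7.99×10⁻³) = 3.26 m/s.

3.26 m/s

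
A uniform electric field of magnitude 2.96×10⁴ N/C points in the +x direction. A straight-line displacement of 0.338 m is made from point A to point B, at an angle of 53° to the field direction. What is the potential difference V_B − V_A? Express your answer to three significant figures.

-6020 V

Only the component of displacement along E changes the potential: ΔV = −E·d·cosθ.
ΔV = −(2.96×10⁴ V/m)(0.338 m)cos53° = -6020 V.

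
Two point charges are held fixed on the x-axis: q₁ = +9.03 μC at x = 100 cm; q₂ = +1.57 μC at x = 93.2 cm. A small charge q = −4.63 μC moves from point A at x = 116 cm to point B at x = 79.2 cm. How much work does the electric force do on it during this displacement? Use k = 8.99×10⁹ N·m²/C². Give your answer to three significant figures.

-0.362 J

The work done by the electric force is W_field = −ΔU = −q(V_B − V_A) = q(V_A − V_B).
At A: distances to the source charges are 0.160 m, 0.228 m; V_A = Σ kqᵢ/rᵢ = 5.69×10⁵ V.
At B: distances to the source charges are 0.208 m, 0.140 m; V_B = Σ kqᵢ/rᵢ = 4.91×10⁵ V.
ΔV = V_B − V_A = -7.82×10⁴ V.
W_field = −qΔV = −(-4.63×10⁻⁶ C)(-7.82×10⁴ V) = -0.362 J.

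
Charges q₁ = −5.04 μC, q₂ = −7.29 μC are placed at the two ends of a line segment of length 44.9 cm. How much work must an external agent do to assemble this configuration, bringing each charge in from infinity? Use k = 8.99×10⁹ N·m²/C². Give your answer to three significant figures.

0.736 J

The work to assemble the configuration equals its total potential energy, U = Σ kqᵢqⱼ/rᵢⱼ over all pairs.
The separation is r = 0.449 m.
U = (0.736) = 0.736 J.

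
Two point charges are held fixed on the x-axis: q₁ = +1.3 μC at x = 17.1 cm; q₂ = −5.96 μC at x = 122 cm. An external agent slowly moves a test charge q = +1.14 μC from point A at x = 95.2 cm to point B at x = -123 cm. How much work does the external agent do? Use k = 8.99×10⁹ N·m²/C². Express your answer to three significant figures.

For quasistatic motion the external work equals the change in potential energy: W_ext = qΔV = q(V_B − V_A).
At A: distances to the source charges are 0.781 m, 0.268 m; V_A = Σ kqᵢ/rᵢ = -1.85×10⁵ V.
At B: distances to the source charges are 1.40 m, 2.45 m; V_B = Σ kqᵢ/rᵢ = -1.35×10⁴ V.
ΔV = V_B − V_A = 1.71×10⁵ V.
W_ext = qΔV = (1.14×10⁻⁶ C)(1.71×10⁵ V) = 0.195 J.

0.195 J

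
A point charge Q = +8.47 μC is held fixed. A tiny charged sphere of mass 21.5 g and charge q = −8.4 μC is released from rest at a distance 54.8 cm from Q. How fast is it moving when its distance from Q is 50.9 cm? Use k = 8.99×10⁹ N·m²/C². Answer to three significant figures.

Only the electrostatic force acts, so mechanical energy is conserved: ½mv² = U₁ − U₂ = kQq(1/r₁ − 1/r₂).
U₁ − U₂ = (8.99×10⁹ N·m²/C²)(8.47×10⁻⁶ C)(-8.40×10⁻⁶ C)(1/0.548 − 1/0.509) = 0.0894 J.
v = √(2·0.0894/0.0215) = 2.88 m/s.

2.88 m/s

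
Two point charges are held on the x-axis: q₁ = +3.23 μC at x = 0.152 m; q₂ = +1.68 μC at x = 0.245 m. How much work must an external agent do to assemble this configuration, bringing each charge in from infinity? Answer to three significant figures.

0.525 J

The assembly work is the sum of pairwise potential energies, U = Σ_{i<j} kqᵢqⱼ/rᵢⱼ.
Pair separations: r₁₂ = 0.0930 m.
U = (0.525) = 0.525 J.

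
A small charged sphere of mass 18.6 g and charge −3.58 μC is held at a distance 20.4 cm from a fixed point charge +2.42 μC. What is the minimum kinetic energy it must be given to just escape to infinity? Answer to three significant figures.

0.382 J

To just escape, total mechanical energy must reach zero at infinity: ½mv²_min + U = 0, so ½mv²_min = −U = |kQq|/r.
|U| = |kQq|/r = (8.99×10⁹ N·m²/C²)(2.42×10⁻⁶)(3.58×10⁻⁶)/(0.204) = 0.382 J.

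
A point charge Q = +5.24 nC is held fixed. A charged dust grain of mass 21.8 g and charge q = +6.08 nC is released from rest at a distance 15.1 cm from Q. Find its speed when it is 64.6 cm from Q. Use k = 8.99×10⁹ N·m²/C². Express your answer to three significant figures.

Only the electrostatic force acts, so mechanical energy is conserved: ½mv² = U₁ − U₂ = kQq(1/r₁ − 1/r₂).
U₁ − U₂ = (8.99×10⁹ N·m²/C²)(5.24×10⁻⁹ C)(6.08×10⁻⁹ C)(1/0.151 − 1/0.646) = 1.45×10⁻⁶ J.
v = √(2·1.45×10⁻⁶/0.0218) = 0.0115 m/s.

0.0115 m/s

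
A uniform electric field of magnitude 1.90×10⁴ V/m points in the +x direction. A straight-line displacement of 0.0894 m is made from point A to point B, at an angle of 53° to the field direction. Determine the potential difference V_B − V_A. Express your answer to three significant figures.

Only the component of displacement along E changes the potential: ΔV = −E·d·cosθ.
ΔV = −(1.90×10⁴ V/m)(0.0894 m)cos53° = -1020 V.

-1020 V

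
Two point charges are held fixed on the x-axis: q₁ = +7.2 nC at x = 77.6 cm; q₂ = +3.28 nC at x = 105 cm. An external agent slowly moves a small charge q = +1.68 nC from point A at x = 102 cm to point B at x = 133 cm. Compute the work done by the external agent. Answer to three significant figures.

-1.72×10⁻⁶ J

For quasistatic motion the external work equals the change in potential energy: W_ext = qΔV = q(V_B − V_A).
At A: distances to the source charges are 0.244 m, 0.0300 m; V_A = Σ kqᵢ/rᵢ = 1250 V.
At B: distances to the source charges are 0.554 m, 0.280 m; V_B = Σ kqᵢ/rᵢ = 222 V.
ΔV = V_B − V_A = -1030 V.
W_ext = qΔV = (1.68×10⁻⁹ C)(-1030 V) = -1.72×10⁻⁶ J.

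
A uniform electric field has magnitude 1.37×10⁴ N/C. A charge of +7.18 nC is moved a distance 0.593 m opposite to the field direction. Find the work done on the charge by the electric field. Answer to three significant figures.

The potential change for a displacement 0.593 m opposite to the field direction is ΔV = +Ed = 8120 V.
W_field = −qΔV = -5.83×10⁻⁵ J.

-5.83×10⁻⁵ J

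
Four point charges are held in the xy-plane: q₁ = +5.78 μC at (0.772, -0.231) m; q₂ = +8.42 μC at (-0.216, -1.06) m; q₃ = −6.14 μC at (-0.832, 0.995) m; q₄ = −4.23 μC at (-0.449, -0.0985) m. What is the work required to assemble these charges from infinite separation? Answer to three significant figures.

The assembly work is the sum of pairwise potential energies, U = Σ_{i<j} kqᵢqⱼ/rᵢⱼ.
Pair separations: r₁₂ = 1.29 m, r₁₃ = 2.02 m, r₁₄ = 1.23 m, r₂₃ = 2.15 m, r₂₄ = 0.989 m, r₃₄ = 1.16 m.
Summing all 6 pair terms gives U = -0.337 J.

-0.337 J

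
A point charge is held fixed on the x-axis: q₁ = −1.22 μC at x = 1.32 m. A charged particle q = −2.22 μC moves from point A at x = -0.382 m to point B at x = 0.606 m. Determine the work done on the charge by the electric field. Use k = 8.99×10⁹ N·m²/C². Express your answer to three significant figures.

The work done by the electric force is W_field = −ΔU = −q(V_B − V_A) = q(V_A − V_B).
At A: distance to the source charge is 1.70 m; V_A = kq₁/r = -6440 V.
At B: distance to the source charge is 0.714 m; V_B = kq₁/r = -1.54×10⁴ V.
ΔV = V_B − V_A = -8920 V.
W_field = −qΔV = −(-2.22×10⁻⁶ C)(-8920 V) = -0.0198 J.

-0.0198 J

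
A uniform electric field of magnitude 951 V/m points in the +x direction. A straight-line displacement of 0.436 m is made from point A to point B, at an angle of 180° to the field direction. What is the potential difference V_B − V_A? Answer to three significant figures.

415 V

Only the component of displacement along E changes the potential: ΔV = −E·d·cosθ.
ΔV = −(951 V/m)(0.436 m)cos180° = 415 V.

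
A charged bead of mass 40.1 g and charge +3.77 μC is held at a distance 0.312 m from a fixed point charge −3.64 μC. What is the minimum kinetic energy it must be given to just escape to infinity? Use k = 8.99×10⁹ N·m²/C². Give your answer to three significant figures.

0.395 J

To just escape, total mechanical energy must reach zero at infinity: ½mv²_min + U = 0, so ½mv²_min = −U = |kQq|/r.
|U| = |kQq|/r = (8.99×10⁹ N·m²/C²)(3.64×10⁻⁶)(3.77×10⁻⁶)/(0.312) = 0.395 J.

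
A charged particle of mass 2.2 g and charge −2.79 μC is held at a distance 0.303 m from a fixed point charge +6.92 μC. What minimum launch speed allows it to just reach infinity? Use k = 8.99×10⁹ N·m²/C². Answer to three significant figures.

22.8 m/s

To just escape, total mechanical energy must reach zero at infinity: ½mv²_min + U = 0, so ½mv²_min = −U = |kQq|/r.
|U| = |kQq|/r = (8.99×10⁹ N·m²/C²)(6.92×10⁻⁶)(2.79×10⁻⁶)/(0.303) = 0.573 J.
v_min = √(2|U|/m) = √(2·0.573/2.20×10⁻³) = 22.8 m/s.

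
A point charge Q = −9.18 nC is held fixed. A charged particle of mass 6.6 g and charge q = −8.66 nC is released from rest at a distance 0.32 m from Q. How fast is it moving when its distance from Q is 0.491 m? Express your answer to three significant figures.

Only the electrostatic force acts, so mechanical energy is conserved: ½mv² = U₁ − U₂ = kQq(1/r₁ − 1/r₂).
U₁ − U₂ = (8.99×10⁹ N·m²/C²)(-9.18×10⁻⁹ C)(-8.66×10⁻⁹ C)(1/0.320 − 1/0.491) = 7.78×10⁻⁷ J.
v = √(2·7.78×10⁻⁷/6.60×10⁻³) = 0.0154 m/s.

0.0154 m/s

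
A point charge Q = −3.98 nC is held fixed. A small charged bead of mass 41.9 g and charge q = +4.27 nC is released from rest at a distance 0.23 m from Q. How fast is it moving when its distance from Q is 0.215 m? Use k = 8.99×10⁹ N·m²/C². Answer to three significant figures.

Only the electrostatic force acts, so mechanical energy is conserved: ½mv² = U₁ − U₂ = kQq(1/r₁ − 1/r₂).
U₁ − U₂ = (8.99×10⁹ N·m²/C²)(-3.98×10⁻⁹ C)(4.27×10⁻⁹ C)(1/0.230 − 1/0.215) = 4.63×10⁻⁸ J.
v = √(2·4.63×10⁻⁸/0.0419) = 1.49×10⁻³ m/s.

1.49×10⁻³ m/s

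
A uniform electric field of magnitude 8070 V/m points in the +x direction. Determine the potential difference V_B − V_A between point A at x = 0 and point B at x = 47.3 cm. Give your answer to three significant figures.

-3820 V

In a uniform field, potential decreases in the direction of E: V_B − V_A = −E·Δx.
V_B − V_A = −(8070 V/m)(0.473 m) = -3820 V.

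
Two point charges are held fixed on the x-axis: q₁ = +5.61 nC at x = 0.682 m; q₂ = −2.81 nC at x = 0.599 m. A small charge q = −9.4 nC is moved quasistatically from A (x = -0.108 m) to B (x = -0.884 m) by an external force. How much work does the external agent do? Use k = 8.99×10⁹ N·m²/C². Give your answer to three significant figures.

For quasistatic motion the external work equals the change in potential energy: W_ext = qΔV = q(V_B − V_A).
At A: distances to the source charges are 0.790 m, 0.707 m; V_A = Σ kqᵢ/rᵢ = 28.1 V.
At B: distances to the source charges are 1.57 m, 1.48 m; V_B = Σ kqᵢ/rᵢ = 15.2 V.
ΔV = V_B − V_A = -12.9 V.
W_ext = qΔV = (-9.40×10⁻⁹ C)(-12.9 V) = 1.22×10⁻⁷ J.

1.22×10⁻⁷ J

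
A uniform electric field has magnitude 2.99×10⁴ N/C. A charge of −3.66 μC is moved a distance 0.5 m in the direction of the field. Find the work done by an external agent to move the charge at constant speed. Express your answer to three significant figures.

0.0547 J

The potential change for a displacement 0.5 m in the direction of the field is ΔV = −Ed = -1.50×10⁴ V.
W_ext = qΔV = 0.0547 J.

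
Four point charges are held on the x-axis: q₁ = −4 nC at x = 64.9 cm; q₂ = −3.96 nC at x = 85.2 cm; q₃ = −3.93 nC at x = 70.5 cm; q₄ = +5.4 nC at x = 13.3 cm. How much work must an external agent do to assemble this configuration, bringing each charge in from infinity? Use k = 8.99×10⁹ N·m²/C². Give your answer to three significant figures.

3.20×10⁻⁶ J

The work to assemble the configuration equals its total potential energy, U = Σ kqᵢqⱼ/rᵢⱼ over all pairs.
Pair separations: r₁₂ = 0.203 m, r₁₃ = 0.0560 m, r₁₄ = 0.516 m, r₂₃ = 0.147 m, r₂₄ = 0.719 m, r₃₄ = 0.572 m.
Summing all 6 pair terms gives U = 3.20×10⁻⁶ J.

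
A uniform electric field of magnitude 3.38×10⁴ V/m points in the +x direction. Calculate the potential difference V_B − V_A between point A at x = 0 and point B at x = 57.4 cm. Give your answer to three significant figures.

In a uniform field, potential decreases in the direction of E: V_B − V_A = −E·Δx.
V_B − V_A = −(3.38×10⁴ V/m)(0.574 m) = -1.94×10⁴ V.

-1.94×10⁴ V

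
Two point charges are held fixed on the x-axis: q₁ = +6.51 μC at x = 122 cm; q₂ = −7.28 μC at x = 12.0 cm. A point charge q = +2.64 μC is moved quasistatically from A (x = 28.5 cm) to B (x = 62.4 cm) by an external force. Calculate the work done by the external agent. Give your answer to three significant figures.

For quasistatic motion the external work equals the change in potential energy: W_ext = qΔV = q(V_B − V_A).
At A: distances to the source charges are 0.935 m, 0.165 m; V_A = Σ kqᵢ/rᵢ = -3.34×10⁵ V.
At B: distances to the source charges are 0.596 m, 0.504 m; V_B = Σ kqᵢ/rᵢ = -3.17×10⁴ V.
ΔV = V_B − V_A = 3.02×10⁵ V.
W_ext = qΔV = (2.64×10⁻⁶ C)(3.02×10⁵ V) = 0.798 J.

0.798 J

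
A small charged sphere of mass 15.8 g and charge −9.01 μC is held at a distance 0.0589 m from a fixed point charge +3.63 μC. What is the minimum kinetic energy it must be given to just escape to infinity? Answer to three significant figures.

4.99 J

To just escape, total mechanical energy must reach zero at infinity: ½mv²_min + U = 0, so ½mv²_min = −U = |kQq|/r.
|U| = |kQq|/r = (8.99×10⁹ N·m²/C²)(3.63×10⁻⁶)(9.01×10⁻⁶)/(0.0589) = 4.99 J.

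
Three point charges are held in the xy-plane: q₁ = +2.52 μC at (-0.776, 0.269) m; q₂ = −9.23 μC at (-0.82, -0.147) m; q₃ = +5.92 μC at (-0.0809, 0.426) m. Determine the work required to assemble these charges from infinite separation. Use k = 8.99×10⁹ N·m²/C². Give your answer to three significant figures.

The work to assemble the configuration equals its total potential energy, U = Σ kqᵢqⱼ/rᵢⱼ over all pairs.
Pair separations: r₁₂ = 0.418 m, r₁₃ = 0.713 m, r₂₃ = 0.935 m.
U = (-0.500) + (0.188) + (-0.525) = -0.837 J.

-0.837 J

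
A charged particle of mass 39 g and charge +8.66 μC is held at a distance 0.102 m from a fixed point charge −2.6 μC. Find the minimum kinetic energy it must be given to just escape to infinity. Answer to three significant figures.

To just escape, total mechanical energy must reach zero at infinity: ½mv²_min + U = 0, so ½mv²_min = −U = |kQq|/r.
|U| = |kQq|/r = (8.99×10⁹ N·m²/C²)(2.60×10⁻⁶)(8.66×10⁻⁶)/(0.102) = 1.98 J.

1.98 J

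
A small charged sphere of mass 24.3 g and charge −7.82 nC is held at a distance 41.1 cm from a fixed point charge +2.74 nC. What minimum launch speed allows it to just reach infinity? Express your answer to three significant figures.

To just escape, total mechanical energy must reach zero at infinity: ½mv²_min + U = 0, so ½mv²_min = −U = |kQq|/r.
|U| = |kQq|/r = (8.99×10⁹ N·m²/C²)(2.74×10⁻⁹)(7.82×10⁻⁹)/(0.411) = 4.69×10⁻⁷ J.
v_min = √(2|U|/m) = √(2·4.69×10⁻⁷/0.0243) = 6.21×10⁻³ m/s.

6.21×10⁻³ m/s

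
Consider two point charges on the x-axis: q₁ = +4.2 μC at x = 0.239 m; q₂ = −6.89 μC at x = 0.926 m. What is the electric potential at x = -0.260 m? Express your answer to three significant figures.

The total potential is the scalar sum of each charge's contribution, V = Σ kqᵢ/rᵢ.
Distances from the field point to each charge: r₁ = 0.499 m, r₂ = 1.19 m.
V = k[(4.20×10⁻⁶)/(0.499) + (-6.89×10⁻⁶)/(1.19)] = 2.34×10⁴ V.

2.34×10⁴ V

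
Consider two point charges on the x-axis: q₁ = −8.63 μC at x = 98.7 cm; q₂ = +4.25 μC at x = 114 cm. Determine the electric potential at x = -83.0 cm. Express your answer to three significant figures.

-2.33×10⁴ V

Electric potential is a scalar, so the contributions from each charge add algebraically: V = Σ kqᵢ/rᵢ.
Distances from the field point to each charge: r₁ = 1.82 m, r₂ = 1.97 m.
V = k[(-8.63×10⁻⁶)/(1.82) + (4.25×10⁻⁶)/(1.97)] = -2.33×10⁴ V.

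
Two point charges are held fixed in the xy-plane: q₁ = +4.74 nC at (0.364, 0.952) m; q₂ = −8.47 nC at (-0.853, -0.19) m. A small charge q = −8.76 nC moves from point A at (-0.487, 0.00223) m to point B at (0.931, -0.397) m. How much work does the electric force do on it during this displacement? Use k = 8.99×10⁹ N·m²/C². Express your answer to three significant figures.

1.20×10⁻⁶ J

The work done by the electric force is W_field = −ΔU = −q(V_B − V_A) = q(V_A − V_B).
At A: distances to the source charges are 1.28 m, 0.413 m; V_A = Σ kqᵢ/rᵢ = -151 V.
At B: distances to the source charges are 1.46 m, 1.80 m; V_B = Σ kqᵢ/rᵢ = -13.3 V.
ΔV = V_B − V_A = 137 V.
W_field = −qΔV = −(-8.76×10⁻⁹ C)(137 V) = 1.20×10⁻⁶ J.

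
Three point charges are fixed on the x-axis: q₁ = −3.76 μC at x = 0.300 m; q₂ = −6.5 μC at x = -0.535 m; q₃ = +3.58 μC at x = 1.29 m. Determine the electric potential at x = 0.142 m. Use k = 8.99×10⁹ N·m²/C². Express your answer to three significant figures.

Electric potential is a scalar, so the contributions from each charge add algebraically: V = Σ kqᵢ/rᵢ.
Distances from the field point to each charge: r₁ = 0.158 m, r₂ = 0.677 m, r₃ = 1.15 m.
V = k[(-3.76×10⁻⁶)/(0.158) + (-6.50×10⁻⁶)/(0.677) + (3.58×10⁻⁶)/(1.15)] = -2.72×10⁵ V.

-2.72×10⁵ V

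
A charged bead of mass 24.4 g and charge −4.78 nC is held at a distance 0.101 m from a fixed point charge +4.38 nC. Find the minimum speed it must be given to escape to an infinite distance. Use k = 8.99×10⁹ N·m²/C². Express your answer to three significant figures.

0.0124 m/s

To just escape, total mechanical energy must reach zero at infinity: ½mv²_min + U = 0, so ½mv²_min = −U = |kQq|/r.
|U| = |kQq|/r = (8.99×10⁹ N·m²/C²)(4.38×10⁻⁹)(4.78×10⁻⁹)/(0.101) = 1.86×10⁻⁶ J.
v_min = √(2|U|/m) = √(2·1.86×10⁻⁶/0.0244) = 0.0124 m/s.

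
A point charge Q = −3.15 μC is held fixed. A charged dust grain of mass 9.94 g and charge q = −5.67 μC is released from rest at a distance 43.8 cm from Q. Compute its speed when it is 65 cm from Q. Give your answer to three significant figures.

Only the electrostatic force acts, so mechanical energy is conserved: ½mv² = U₁ − U₂ = kQq(1/r₁ − 1/r₂).
U₁ − U₂ = (8.99×10⁹ N·m²/C²)(-3.15×10⁻⁶ C)(-5.67×10⁻⁶ C)(1/0.438 − 1/0.650) = 0.120 J.
v = √(2·0.120/9.94×10⁻³) = 4.90 m/s.

4.90 m/s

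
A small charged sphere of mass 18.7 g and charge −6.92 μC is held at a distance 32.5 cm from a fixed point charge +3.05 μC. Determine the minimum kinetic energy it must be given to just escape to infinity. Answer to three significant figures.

To just escape, total mechanical energy must reach zero at infinity: ½mv²_min + U = 0, so ½mv²_min = −U = |kQq|/r.
|U| = |kQq|/r = (8.99×10⁹ N·m²/C²)(3.05×10⁻⁶)(6.92×10⁻⁶)/(0.325) = 0.584 J.

0.584 J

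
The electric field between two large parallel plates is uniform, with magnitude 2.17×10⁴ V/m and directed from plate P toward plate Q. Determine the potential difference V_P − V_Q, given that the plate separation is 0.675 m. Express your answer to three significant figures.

1.46×10⁴ V

In a uniform field, potential decreases in the direction of E: ΔV = −E·d for a displacement d parallel to E.
Going from Q to P is a displacement of 0.675 m opposite to the field, so V_P − V_Q = +Ed = 1.46×10⁴ V.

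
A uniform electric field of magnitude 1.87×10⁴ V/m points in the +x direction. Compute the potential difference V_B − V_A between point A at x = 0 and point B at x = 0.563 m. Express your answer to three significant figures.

-1.05×10⁴ V

In a uniform field, potential decreases in the direction of E: V_B − V_A = −E·Δx.
V_B − V_A = −(1.87×10⁴ V/m)(0.563 m) = -1.05×10⁴ V.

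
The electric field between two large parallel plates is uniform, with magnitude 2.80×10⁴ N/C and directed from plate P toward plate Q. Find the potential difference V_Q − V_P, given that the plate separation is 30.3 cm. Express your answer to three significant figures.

In a uniform field, potential decreases in the direction of E: ΔV = −E·d for a displacement d parallel to E.
Going from P to Q is a displacement of 30.3 cm along the field, so V_Q − V_P = −Ed = -8480 V.

-8480 V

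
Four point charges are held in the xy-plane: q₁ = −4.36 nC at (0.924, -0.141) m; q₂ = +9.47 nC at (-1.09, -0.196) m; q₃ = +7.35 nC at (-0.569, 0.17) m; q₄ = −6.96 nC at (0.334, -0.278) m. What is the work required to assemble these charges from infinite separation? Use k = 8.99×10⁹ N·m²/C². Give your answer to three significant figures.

The work to assemble the configuration equals its total potential energy, U = Σ kqᵢqⱼ/rᵢⱼ over all pairs.
Pair separations: r₁₂ = 2.01 m, r₁₃ = 1.53 m, r₁₄ = 0.606 m, r₂₃ = 0.637 m, r₂₄ = 1.43 m, r₃₄ = 1.01 m.
Summing all 6 pair terms gives U = 1.88×10⁻⁷ J.

1.88×10⁻⁷ J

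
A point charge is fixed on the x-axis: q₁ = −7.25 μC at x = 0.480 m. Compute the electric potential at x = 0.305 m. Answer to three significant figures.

-3.72×10⁵ V

Electric potential is a scalar, so the contributions from each charge add algebraically: V = Σ kqᵢ/rᵢ.
V = k[(-7.25×10⁻⁶)/(0.175)] = -3.72×10⁵ V.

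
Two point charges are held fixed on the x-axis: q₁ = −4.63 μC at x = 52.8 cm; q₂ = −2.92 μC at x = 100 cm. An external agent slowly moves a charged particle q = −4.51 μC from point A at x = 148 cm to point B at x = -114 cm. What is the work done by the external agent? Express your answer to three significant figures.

For quasistatic motion the external work equals the change in potential energy: W_ext = qΔV = q(V_B − V_A).
At A: distances to the source charges are 0.952 m, 0.480 m; V_A = Σ kqᵢ/rᵢ = -9.84×10⁴ V.
At B: distances to the source charges are 1.67 m, 2.14 m; V_B = Σ kqᵢ/rᵢ = -3.72×10⁴ V.
ΔV = V_B − V_A = 6.12×10⁴ V.
W_ext = qΔV = (-4.51×10⁻⁶ C)(6.12×10⁴ V) = -0.276 J.

-0.276 J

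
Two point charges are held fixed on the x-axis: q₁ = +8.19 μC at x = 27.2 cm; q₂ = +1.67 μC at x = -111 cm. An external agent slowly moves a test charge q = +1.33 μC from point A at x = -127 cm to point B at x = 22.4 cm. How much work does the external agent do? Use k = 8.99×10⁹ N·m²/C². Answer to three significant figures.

For quasistatic motion the external work equals the change in potential energy: W_ext = qΔV = q(V_B − V_A).
At A: distances to the source charges are 1.54 m, 0.160 m; V_A = Σ kqᵢ/rᵢ = 1.42×10⁵ V.
At B: distances to the source charges are 0.0480 m, 1.33 m; V_B = Σ kqᵢ/rᵢ = 1.55×10⁶ V.
ΔV = V_B − V_A = 1.40×10⁶ V.
W_ext = qΔV = (1.33×10⁻⁶ C)(1.40×10⁶ V) = 1.87 J.

1.87 J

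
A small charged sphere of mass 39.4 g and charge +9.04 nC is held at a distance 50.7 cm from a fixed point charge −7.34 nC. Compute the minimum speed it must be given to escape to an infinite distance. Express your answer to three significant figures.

To just escape, total mechanical energy must reach zero at infinity: ½mv²_min + U = 0, so ½mv²_min = −U = |kQq|/r.
|U| = |kQq|/r = (8.99×10⁹ N·m²/C²)(7.34×10⁻⁹)(9.04×10⁻⁹)/(0.507) = 1.18×10⁻⁶ J.
v_min = √(2|U|/m) = √(2·1.18×10⁻⁶/0.0394) = 7.73×10⁻³ m/s.

7.73×10⁻³ m/s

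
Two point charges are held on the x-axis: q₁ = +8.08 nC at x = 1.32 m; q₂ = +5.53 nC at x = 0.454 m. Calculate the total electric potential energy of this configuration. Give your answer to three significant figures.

4.64×10⁻⁷ J

The work to assemble the configuration equals its total potential energy, U = Σ kqᵢqⱼ/rᵢⱼ over all pairs.
Pair separations: r₁₂ = 0.866 m.
U = (4.64×10⁻⁷) = 4.64×10⁻⁷ J.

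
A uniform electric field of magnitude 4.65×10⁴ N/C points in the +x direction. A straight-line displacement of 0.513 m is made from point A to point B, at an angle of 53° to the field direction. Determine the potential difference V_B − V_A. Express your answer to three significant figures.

Only the component of displacement along E changes the potential: ΔV = −E·d·cosθ.
ΔV = −(4.65×10⁴ V/m)(0.513 m)cos53° = -1.44×10⁴ V.

-1.44×10⁴ V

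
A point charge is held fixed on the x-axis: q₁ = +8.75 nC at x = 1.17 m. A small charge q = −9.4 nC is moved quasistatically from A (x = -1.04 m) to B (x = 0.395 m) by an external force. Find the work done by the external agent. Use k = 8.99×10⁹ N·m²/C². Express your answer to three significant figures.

For quasistatic motion the external work equals the change in potential energy: W_ext = qΔV = q(V_B − V_A).
At A: distance to the source charge is 2.21 m; V_A = kq₁/r = 35.6 V.
At B: distance to the source charge is 0.775 m; V_B = kq₁/r = 102 V.
ΔV = V_B − V_A = 65.9 V.
W_ext = qΔV = (-9.40×10⁻⁹ C)(65.9 V) = -6.20×10⁻⁷ J.

-6.20×10⁻⁷ J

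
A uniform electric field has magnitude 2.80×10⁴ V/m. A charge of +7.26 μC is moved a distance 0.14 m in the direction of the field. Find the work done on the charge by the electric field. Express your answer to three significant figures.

0.0285 J

The potential change for a displacement 0.14 m in the direction of the field is ΔV = −Ed = -3920 V.
W_field = −qΔV = 0.0285 J.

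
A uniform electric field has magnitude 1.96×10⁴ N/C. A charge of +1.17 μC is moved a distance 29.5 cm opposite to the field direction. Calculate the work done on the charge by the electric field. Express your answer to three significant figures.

The potential change for a displacement 29.5 cm opposite to the field direction is ΔV = +Ed = 5780 V.
W_field = −qΔV = -6.76×10⁻³ J.

-6.76×10⁻³ J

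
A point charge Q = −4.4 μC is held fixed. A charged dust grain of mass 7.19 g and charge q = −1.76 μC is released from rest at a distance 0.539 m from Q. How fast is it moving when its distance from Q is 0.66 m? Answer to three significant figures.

2.57 m/s

Only the electrostatic force acts, so mechanical energy is conserved: ½mv² = U₁ − U₂ = kQq(1/r₁ − 1/r₂).
U₁ − U₂ = (8.99×10⁹ N·m²/C²)(-4.40×10⁻⁶ C)(-1.76×10⁻⁶ C)(1/0.539 − 1/0.660) = 0.0237 J.
v = √(2·0.0237/7.19×10⁻³) = 2.57 m/s.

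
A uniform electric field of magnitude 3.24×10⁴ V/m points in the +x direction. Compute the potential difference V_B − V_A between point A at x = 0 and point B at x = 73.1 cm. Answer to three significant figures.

-2.37×10⁴ V

In a uniform field, potential decreases in the direction of E: V_B − V_A = −E·Δx.
V_B − V_A = −(3.24×10⁴ V/m)(0.731 m) = -2.37×10⁴ V.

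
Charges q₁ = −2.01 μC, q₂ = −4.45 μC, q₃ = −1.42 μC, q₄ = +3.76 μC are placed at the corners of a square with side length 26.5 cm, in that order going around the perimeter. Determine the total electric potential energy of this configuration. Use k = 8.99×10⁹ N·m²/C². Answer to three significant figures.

The work to assemble the configuration equals its total potential energy, U = Σ kqᵢqⱼ/rᵢⱼ over all pairs.
The four side pairs have separation 0.265 m and the two diagonal pairs 0.375 m.
Summing all 6 pair terms gives U = -0.253 J.

-0.253 J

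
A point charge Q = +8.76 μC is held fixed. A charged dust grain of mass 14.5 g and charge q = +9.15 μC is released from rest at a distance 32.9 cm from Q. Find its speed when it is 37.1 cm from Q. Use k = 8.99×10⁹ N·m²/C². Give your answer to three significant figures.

5.85 m/s

Only the electrostatic force acts, so mechanical energy is conserved: ½mv² = U₁ − U₂ = kQq(1/r₁ − 1/r₂).
U₁ − U₂ = (8.99×10⁹ N·m²/C²)(8.76×10⁻⁶ C)(9.15×10⁻⁶ C)(1/0.329 − 1/0.371) = 0.248 J.
v = √(2·0.248/0.0145) = 5.85 m/s.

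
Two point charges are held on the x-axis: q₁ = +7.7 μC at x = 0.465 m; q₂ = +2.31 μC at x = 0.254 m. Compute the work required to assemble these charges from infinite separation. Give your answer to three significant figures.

The assembly work is the sum of pairwise potential energies, U = Σ_{i<j} kqᵢqⱼ/rᵢⱼ.
Pair separations: r₁₂ = 0.211 m.
U = (0.758) = 0.758 J.

0.758 J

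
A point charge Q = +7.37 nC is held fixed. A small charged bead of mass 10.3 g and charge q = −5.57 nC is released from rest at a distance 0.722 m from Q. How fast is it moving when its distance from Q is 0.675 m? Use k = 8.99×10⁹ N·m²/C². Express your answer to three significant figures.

Only the electrostatic force acts, so mechanical energy is conserved: ½mv² = U₁ − U₂ = kQq(1/r₁ − 1/r₂).
U₁ − U₂ = (8.99×10⁹ N·m²/C²)(7.37×10⁻⁹ C)(-5.57×10⁻⁹ C)(1/0.722 − 1/0.675) = 3.56×10⁻⁸ J.
v = √(2·3.56×10⁻⁸/0.0103) = 2.63×10⁻³ m/s.

2.63×10⁻³ m/s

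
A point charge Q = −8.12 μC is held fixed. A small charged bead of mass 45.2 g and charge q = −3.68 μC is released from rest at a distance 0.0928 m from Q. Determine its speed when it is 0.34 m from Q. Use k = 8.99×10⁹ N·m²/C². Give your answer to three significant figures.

Only the electrostatic force acts, so mechanical energy is conserved: ½mv² = U₁ − U₂ = kQq(1/r₁ − 1/r₂).
U₁ − U₂ = (8.99×10⁹ N·m²/C²)(-8.12×10⁻⁶ C)(-3.68×10⁻⁶ C)(1/0.0928 − 1/0.340) = 2.10 J.
v = √(2·2.10/0.0452) = 9.65 m/s.

9.65 m/s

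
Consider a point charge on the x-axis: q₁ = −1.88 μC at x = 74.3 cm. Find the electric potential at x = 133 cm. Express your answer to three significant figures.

The total potential is the scalar sum of each charge's contribution, V = Σ kqᵢ/rᵢ.
V = k[(-1.88×10⁻⁶)/(0.587)] = -2.88×10⁴ V.

-2.88×10⁴ V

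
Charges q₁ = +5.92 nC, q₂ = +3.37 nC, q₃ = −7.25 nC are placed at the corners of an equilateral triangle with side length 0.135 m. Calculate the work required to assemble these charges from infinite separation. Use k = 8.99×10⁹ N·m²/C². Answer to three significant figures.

-3.16×10⁻⁶ J

The work to assemble the configuration equals its total potential energy, U = Σ kqᵢqⱼ/rᵢⱼ over all pairs.
All three pair separations equal the side length, 0.135 m.
U = (1.33×10⁻⁶) + (-2.86×10⁻⁶) + (-1.63×10⁻⁶) = -3.16×10⁻⁶ J.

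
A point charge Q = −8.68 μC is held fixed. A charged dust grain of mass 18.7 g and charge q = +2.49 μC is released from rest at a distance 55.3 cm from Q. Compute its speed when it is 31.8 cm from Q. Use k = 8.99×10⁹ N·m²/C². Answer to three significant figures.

5.27 m/s

Only the electrostatic force acts, so mechanical energy is conserved: ½mv² = U₁ − U₂ = kQq(1/r₁ − 1/r₂).
U₁ − U₂ = (8.99×10⁹ N·m²/C²)(-8.68×10⁻⁶ C)(2.49×10⁻⁶ C)(1/0.553 − 1/0.318) = 0.260 J.
v = √(2·0.260/0.0187) = 5.27 m/s.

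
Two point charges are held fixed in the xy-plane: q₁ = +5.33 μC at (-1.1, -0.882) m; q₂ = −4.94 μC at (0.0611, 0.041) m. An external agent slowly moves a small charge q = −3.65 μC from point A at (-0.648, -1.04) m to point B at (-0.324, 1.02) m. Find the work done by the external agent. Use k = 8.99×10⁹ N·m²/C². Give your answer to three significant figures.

For quasistatic motion the external work equals the change in potential energy: W_ext = qΔV = q(V_B − V_A).
At A: distances to the source charges are 0.479 m, 1.29 m; V_A = Σ kqᵢ/rᵢ = 6.57×10⁴ V.
At B: distances to the source charges are 2.05 m, 1.05 m; V_B = Σ kqᵢ/rᵢ = -1.89×10⁴ V.
ΔV = V_B − V_A = -8.46×10⁴ V.
W_ext = qΔV = (-3.65×10⁻⁶ C)(-8.46×10⁴ V) = 0.309 J.

0.309 J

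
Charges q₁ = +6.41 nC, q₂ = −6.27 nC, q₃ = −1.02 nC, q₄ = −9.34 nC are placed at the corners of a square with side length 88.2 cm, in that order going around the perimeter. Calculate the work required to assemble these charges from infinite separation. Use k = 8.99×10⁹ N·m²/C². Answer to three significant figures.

The work to assemble the configuration equals its total potential energy, U = Σ kqᵢqⱼ/rᵢⱼ over all pairs.
The four side pairs have separation 0.882 m and the two diagonal pairs 1.25 m.
Summing all 6 pair terms gives U = -4.83×10⁻⁷ J.

-4.83×10⁻⁷ J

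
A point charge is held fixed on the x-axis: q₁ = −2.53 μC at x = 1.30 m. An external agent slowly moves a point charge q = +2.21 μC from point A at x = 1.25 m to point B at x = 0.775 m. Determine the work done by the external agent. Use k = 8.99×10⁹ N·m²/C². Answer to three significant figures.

0.910 J

For quasistatic motion the external work equals the change in potential energy: W_ext = qΔV = q(V_B − V_A).
At A: distance to the source charge is 0.0500 m; V_A = kq₁/r = -4.55×10⁵ V.
At B: distance to the source charge is 0.525 m; V_B = kq₁/r = -4.33×10⁴ V.
ΔV = V_B − V_A = 4.12×10⁵ V.
W_ext = qΔV = (2.21×10⁻⁶ C)(4.12×10⁵ V) = 0.910 J.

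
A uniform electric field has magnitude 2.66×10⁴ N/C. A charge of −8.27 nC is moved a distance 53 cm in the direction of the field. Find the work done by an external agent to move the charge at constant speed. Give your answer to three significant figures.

1.17×10⁻⁴ J

The potential change for a displacement 53 cm in the direction of the field is ΔV = −Ed = -1.41×10⁴ V.
W_ext = qΔV = 1.17×10⁻⁴ J.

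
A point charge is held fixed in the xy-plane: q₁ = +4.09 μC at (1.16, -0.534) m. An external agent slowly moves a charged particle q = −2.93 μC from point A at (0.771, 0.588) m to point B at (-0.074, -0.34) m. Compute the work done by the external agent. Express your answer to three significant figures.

For quasistatic motion the external work equals the change in potential energy: W_ext = qΔV = q(V_B − V_A).
At A: distance to the source charge is 1.19 m; V_A = kq₁/r = 3.10×10⁴ V.
At B: distance to the source charge is 1.25 m; V_B = kq₁/r = 2.94×10⁴ V.
ΔV = V_B − V_A = -1530 V.
W_ext = qΔV = (-2.93×10⁻⁶ C)(-1530 V) = 4.48×10⁻³ J.

4.48×10⁻³ J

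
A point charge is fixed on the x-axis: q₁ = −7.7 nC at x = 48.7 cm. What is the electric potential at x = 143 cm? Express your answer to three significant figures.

Electric potential is a scalar, so the contributions from each charge add algebraically: V = Σ kqᵢ/rᵢ.
V = k[(-7.70×10⁻⁹)/(0.943)] = -73.4 V.

-73.4 V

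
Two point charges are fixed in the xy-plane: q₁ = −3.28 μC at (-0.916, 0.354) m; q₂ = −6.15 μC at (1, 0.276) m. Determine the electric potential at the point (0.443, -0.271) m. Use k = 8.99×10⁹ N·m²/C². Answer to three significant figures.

-9.05×10⁴ V

The total potential is the scalar sum of each charge's contribution, V = Σ kqᵢ/rᵢ.
Distances from the field point to each charge: r₁ = 1.50 m, r₂ = 0.781 m.
V = k[(-3.28×10⁻⁶)/(1.50) + (-6.15×10⁻⁶)/(0.781)] = -9.05×10⁴ V.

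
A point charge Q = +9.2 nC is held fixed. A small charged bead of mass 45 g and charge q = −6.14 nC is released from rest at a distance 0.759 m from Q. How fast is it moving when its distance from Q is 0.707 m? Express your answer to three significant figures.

1.48×10⁻³ m/s

Only the electrostatic force acts, so mechanical energy is conserved: ½mv² = U₁ − U₂ = kQq(1/r₁ − 1/r₂).
U₁ − U₂ = (8.99×10⁹ N·m²/C²)(9.20×10⁻⁹ C)(-6.14×10⁻⁹ C)(1/0.759 − 1/0.707) = 4.92×10⁻⁸ J.
v = √(2·4.92×10⁻⁸/0.0450) = 1.48×10⁻³ m/s.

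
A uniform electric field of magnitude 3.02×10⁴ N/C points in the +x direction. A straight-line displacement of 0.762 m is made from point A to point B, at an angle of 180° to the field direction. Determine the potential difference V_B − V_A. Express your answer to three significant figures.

Only the component of displacement along E changes the potential: ΔV = −E·d·cosθ.
ΔV = −(3.02×10⁴ V/m)(0.762 m)cos180° = 2.30×10⁴ V.

2.30×10⁴ V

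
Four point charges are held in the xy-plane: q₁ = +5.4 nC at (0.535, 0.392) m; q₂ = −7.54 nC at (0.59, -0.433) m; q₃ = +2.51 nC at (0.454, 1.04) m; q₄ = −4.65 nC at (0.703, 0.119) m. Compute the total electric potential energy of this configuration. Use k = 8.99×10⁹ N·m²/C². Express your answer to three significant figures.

-6.26×10⁻⁷ J

The work to assemble the configuration equals its total potential energy, U = Σ kqᵢqⱼ/rᵢⱼ over all pairs.
Pair separations: r₁₂ = 0.827 m, r₁₃ = 0.653 m, r₁₄ = 0.321 m, r₂₃ = 1.48 m, r₂₄ = 0.563 m, r₃₄ = 0.954 m.
Summing all 6 pair terms gives U = -6.26×10⁻⁷ J.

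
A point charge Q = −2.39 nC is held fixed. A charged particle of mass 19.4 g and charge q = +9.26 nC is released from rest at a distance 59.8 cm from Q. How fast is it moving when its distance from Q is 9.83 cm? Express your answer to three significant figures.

Only the electrostatic force acts, so mechanical energy is conserved: ½mv² = U₁ − U₂ = kQq(1/r₁ − 1/r₂).
U₁ − U₂ = (8.99×10⁹ N·m²/C²)(-2.39×10⁻⁹ C)(9.26×10⁻⁹ C)(1/0.598 − 1/0.0983) = 1.69×10⁻⁶ J.
v = √(2·1.69×10⁻⁶/0.0194) = 0.0132 m/s.

0.0132 m/s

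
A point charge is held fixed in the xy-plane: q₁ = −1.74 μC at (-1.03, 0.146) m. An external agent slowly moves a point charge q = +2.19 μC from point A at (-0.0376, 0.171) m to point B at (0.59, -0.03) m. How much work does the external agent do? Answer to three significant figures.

For quasistatic motion the external work equals the change in potential energy: W_ext = qΔV = q(V_B − V_A).
At A: distance to the source charge is 0.993 m; V_A = kq₁/r = -1.58×10⁴ V.
At B: distance to the source charge is 1.63 m; V_B = kq₁/r = -9600 V.
ΔV = V_B − V_A = 6160 V.
W_ext = qΔV = (2.19×10⁻⁶ C)(6160 V) = 0.0135 J.

0.0135 J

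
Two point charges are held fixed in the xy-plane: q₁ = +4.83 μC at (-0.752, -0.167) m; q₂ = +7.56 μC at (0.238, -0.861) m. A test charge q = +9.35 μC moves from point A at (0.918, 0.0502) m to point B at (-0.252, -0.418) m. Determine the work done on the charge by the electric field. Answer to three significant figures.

The work done by the electric force is W_field = −ΔU = −q(V_B − V_A) = q(V_A − V_B).
At A: distances to the source charges are 1.68 m, 1.14 m; V_A = Σ kqᵢ/rᵢ = 8.56×10⁴ V.
At B: distances to the source charges are 0.559 m, 0.661 m; V_B = Σ kqᵢ/rᵢ = 1.81×10⁵ V.
ΔV = V_B − V_A = 9.49×10⁴ V.
W_field = −qΔV = −(9.35×10⁻⁶ C)(9.49×10⁴ V) = -0.888 J.

-0.888 J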